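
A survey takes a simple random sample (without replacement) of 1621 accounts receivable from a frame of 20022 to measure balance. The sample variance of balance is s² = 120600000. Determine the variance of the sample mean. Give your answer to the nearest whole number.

68375

Under SRS without replacement, Var(ȳ) = (1 − f)·s²/n with f = n/N = 1621/20022 = 0.08096094.
Var(ȳ) = (1 − 0.08096094)·120600000/1621 = 0.91903906·74398.519 = 68375.145.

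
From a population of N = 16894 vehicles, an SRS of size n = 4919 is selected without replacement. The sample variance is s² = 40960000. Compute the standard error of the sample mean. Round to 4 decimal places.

Under SRS without replacement, Var(ȳ) = (1 − f)·s²/n with f = n/N = 4919/16894 = 0.29116846.
Var(ȳ) = (1 − 0.29116846)·40960000/4919 = 0.70883154·8326.8957 = 5902.3663.
SE(ȳ) = √(5902.3663) = 76.8269.

76.8269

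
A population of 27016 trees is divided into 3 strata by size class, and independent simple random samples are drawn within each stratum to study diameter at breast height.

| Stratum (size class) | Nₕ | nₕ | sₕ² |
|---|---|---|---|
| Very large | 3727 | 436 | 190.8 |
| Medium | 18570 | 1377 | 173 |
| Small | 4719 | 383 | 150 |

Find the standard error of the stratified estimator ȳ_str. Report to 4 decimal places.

0.2707

Var(ȳ_str) = Σₕ Wₕ²(1 − fₕ)sₕ²/nₕ with Wₕ = Nₕ/N, N = 27016.
Very large: Wₕ = 0.13795529; term = 0.13795529²·(1 − 0.11698417)·190.8/436 = 0.0073542275.
Medium: Wₕ = 0.68737045; term = 0.68737045²·(1 − 0.07415186)·173/1377 = 0.054958344.
Small: Wₕ = 0.17467427; term = 0.17467427²·(1 − 0.08116126)·150/383 = 0.010979679.
Sum = 0.073292251.
SE = √(0.073292251) = 0.2707.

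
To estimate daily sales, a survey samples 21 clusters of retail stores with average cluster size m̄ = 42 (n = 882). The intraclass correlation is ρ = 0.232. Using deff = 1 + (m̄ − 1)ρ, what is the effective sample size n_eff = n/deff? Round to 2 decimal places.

83.90

deff = 1 + (42 − 1)·0.232 = 1 + 9.512 = 10.512.
n_eff = 882 / 10.512 = 83.90.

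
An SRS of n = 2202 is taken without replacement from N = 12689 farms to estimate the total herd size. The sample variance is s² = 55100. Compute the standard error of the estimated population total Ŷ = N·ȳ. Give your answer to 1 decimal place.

57704.1

Var(Ŷ) = N²·Var(ȳ) = N²·(1 − n/N)·s²/n.
f = 2202/12689 = 0.17353613; Var(ȳ) = 0.82646387·55100/2202 = 20.680363.
Var(Ŷ) = 12689² · 20.680363 = 3.3297602 × 10^9.
SE(Ŷ) = √(3.3297602 × 10^9) = 57704.1.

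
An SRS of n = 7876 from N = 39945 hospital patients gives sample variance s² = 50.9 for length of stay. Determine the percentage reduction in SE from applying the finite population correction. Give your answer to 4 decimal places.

f = n/N = 7876/39945 = 0.19717111.
SE_no-fpc = √(s²/n) = 0.080390742; SE_fpc = √((1−f)s²/n) = 0.072030683.
Ratio = √(1−f) = 0.89600719. Reduction = 100·(1 − 0.89600719) = 10.3993%.

10.3993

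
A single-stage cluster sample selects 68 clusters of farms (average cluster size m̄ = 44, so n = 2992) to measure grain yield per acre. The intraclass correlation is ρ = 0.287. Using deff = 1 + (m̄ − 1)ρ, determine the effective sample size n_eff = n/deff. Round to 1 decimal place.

224.3

deff = 1 + (44 − 1)·0.287 = 1 + 12.341 = 13.341.
n_eff = 2992 / 13.341 = 224.3.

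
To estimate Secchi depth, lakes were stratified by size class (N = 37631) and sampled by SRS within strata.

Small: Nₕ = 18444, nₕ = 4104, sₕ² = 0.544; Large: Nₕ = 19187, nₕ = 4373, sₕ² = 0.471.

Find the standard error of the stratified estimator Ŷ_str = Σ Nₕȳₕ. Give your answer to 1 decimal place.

256.3

Var(Ŷ_str) = Σₕ Nₕ²(1 − fₕ)sₕ²/nₕ.
Small: 18444²·(1 − 4104/18444)·0.544/4104 = 35058.7.
Large: 19187²·(1 − 4373/19187)·0.471/4373 = 30614.054.
Sum = 65672.754.
SE = √(65672.754) = 256.3.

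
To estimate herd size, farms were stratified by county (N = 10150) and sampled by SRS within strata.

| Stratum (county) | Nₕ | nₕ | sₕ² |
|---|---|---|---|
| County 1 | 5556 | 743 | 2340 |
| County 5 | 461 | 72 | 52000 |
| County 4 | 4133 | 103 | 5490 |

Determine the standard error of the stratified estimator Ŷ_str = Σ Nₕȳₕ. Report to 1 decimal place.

Var(Ŷ_str) = Σₕ Nₕ²(1 − fₕ)sₕ²/nₕ.
County 1: 5556²·(1 − 743/5556)·2340/743 = 8.4218042 × 10^7.
County 5: 461²·(1 − 72/461)·52000/72 = 1.2951539 × 10^8.
County 4: 4133²·(1 − 103/4133)·5490/103 = 8.8778044 × 10^8.
Sum = 1.1015139 × 10^9.
SE = √(1.1015139 × 10^9) = 33189.1.

33189.1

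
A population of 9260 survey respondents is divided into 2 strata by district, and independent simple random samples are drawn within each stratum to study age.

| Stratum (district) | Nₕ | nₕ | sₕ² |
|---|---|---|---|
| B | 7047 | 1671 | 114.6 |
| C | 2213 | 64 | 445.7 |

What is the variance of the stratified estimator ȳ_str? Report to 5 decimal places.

Var(ȳ_str) = Σₕ Wₕ²(1 − fₕ)sₕ²/nₕ with Wₕ = Nₕ/N, N = 9260.
B: Wₕ = 0.76101512; term = 0.76101512²·(1 − 0.23712218)·114.6/1671 = 0.030300495.
C: Wₕ = 0.23898488; term = 0.23898488²·(1 − 0.02892002)·445.7/64 = 0.38624113.
Sum = 0.41654163.

0.41654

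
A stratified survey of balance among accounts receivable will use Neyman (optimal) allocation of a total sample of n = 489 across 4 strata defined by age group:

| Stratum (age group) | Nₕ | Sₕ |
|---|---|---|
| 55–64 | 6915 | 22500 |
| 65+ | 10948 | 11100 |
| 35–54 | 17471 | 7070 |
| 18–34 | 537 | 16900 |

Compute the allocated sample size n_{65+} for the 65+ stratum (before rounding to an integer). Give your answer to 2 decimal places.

Neyman allocation: nₕ = n·NₕSₕ / Σⱼ NⱼSⱼ.
Σ NⱼSⱼ = 6915·22500 + 10948·11100 + 17471·7070 + 537·16900 = 4.0970557 × 10^8.
n_{65+} = 489·10948·11100 / (4.0970557 × 10^8) = 145.04.

145.04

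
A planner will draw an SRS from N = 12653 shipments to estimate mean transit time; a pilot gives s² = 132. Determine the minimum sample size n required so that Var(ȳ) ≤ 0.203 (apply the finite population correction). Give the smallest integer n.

619

Without fpc, n₀ = s²/D = 132/0.203 = 650.2463.
With fpc, (1 − n/N)·s²/n ≤ D requires n ≥ n₀/(1 + n₀/N) = 650.2463/(1 + 650.2463/12653) = 618.4631.
Rounding up, n = 619.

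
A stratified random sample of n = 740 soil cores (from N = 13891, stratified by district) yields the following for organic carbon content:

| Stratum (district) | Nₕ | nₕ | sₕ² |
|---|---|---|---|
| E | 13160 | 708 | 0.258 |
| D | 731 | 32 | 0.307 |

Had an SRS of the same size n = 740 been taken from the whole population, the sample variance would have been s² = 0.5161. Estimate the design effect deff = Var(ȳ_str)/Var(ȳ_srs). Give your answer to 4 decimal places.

0.5072

Var(ȳ_str) = Σ Wₕ²(1−fₕ)sₕ²/nₕ with Wₕ = Nₕ/13891:
  E: (13160/13891)²·(1−708/13160)·0.258/708 = 3.0946706 × 10^-4
  D: (731/13891)²·(1−32/731)·0.307/32 = 2.5404809 × 10^-5
  → Var(ȳ_str) = 3.3487187 × 10^-4.
Var(ȳ_srs) = (1 − 740/13891)·0.5161/740 = 6.6027888 × 10^-4.
deff = (3.3487187 × 10^-4) / (6.6027888 × 10^-4) = 0.5072.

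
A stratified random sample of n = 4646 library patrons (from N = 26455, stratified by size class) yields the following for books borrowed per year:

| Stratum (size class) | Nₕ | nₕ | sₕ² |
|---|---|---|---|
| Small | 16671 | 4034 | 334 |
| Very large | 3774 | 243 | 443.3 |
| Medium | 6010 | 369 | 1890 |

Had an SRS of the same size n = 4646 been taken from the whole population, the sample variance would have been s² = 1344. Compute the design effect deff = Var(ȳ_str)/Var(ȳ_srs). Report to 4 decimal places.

Var(ȳ_str) = Σ Wₕ²(1−fₕ)sₕ²/nₕ with Wₕ = Nₕ/26455:
  Small: (16671/26455)²·(1−4034/16671)·334/4034 = 0.024923021
  Very large: (3774/26455)²·(1−243/3774)·443.3/243 = 0.034735659
  Medium: (6010/26455)²·(1−369/6010)·1890/369 = 0.24811355
  → Var(ȳ_str) = 0.30777223.
Var(ȳ_srs) = (1 − 4646/26455)·1344/4646 = 0.23847785.
deff = 0.30777223 / 0.23847785 = 1.2906.

1.2906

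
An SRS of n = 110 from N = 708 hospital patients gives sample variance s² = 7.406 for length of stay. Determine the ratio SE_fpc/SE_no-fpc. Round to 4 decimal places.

0.9190

f = n/N = 110/708 = 0.15536723.
SE_no-fpc = √(s²/n) = 0.25947499; SE_fpc = √((1−f)s²/n) = 0.23846765.
Ratio = √(1−f) = 0.91903905.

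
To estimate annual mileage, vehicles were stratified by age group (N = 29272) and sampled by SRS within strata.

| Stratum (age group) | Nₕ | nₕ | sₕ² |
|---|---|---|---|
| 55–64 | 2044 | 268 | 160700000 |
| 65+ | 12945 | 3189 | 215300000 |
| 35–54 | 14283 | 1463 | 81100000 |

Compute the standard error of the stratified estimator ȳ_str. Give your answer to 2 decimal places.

Var(ȳ_str) = Σₕ Wₕ²(1 − fₕ)sₕ²/nₕ with Wₕ = Nₕ/N, N = 29272.
55–64: Wₕ = 0.06982782; term = 0.06982782²·(1 − 0.13111546)·160700000/268 = 2540.3885.
65+: Wₕ = 0.44223148; term = 0.44223148²·(1 − 0.24634994)·215300000/3189 = 9950.813.
35–54: Wₕ = 0.48794069; term = 0.48794069²·(1 − 0.10242946)·81100000/1463 = 11846.204.
Sum = 24337.406.
SE = √(24337.406) = 156.00.

156.00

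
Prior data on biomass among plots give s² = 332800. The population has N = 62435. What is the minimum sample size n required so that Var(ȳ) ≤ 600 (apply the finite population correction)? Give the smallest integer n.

Without fpc, n₀ = s²/D = 332800/600 = 554.6667.
With fpc, (1 − n/N)·s²/n ≤ D requires n ≥ n₀/(1 + n₀/N) = 554.6667/(1 + 554.6667/62435) = 549.7825.
Rounding up, n = 550.

550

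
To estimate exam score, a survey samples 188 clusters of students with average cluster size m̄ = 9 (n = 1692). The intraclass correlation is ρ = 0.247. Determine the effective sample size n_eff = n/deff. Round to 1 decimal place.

568.5

deff = 1 + (9 − 1)·0.247 = 1 + 1.976 = 2.976.
n_eff = 1692 / 2.976 = 568.5.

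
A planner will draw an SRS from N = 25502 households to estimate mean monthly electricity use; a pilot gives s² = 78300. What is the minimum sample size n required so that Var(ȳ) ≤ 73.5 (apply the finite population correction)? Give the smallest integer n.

Without fpc, n₀ = s²/D = 78300/73.5 = 1065.3061.
With fpc, (1 − n/N)·s²/n ≤ D requires n ≥ n₀/(1 + n₀/N) = 1065.3061/(1 + 1065.3061/25502) = 1022.5890.
Rounding up, n = 1023.

1023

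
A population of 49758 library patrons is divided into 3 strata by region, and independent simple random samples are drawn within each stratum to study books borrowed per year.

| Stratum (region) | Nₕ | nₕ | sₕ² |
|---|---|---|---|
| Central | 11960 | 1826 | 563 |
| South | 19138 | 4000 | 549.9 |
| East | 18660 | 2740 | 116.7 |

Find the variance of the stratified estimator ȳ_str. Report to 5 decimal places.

Var(ȳ_str) = Σₕ Wₕ²(1 − fₕ)sₕ²/nₕ with Wₕ = Nₕ/N, N = 49758.
Central: Wₕ = 0.24036336; term = 0.24036336²·(1 − 0.15267559)·563/1826 = 0.015093636.
South: Wₕ = 0.38462157; term = 0.38462157²·(1 − 0.20900826)·549.9/4000 = 0.016086551.
East: Wₕ = 0.37501507; term = 0.37501507²·(1 − 0.14683816)·116.7/2740 = 0.0051103326.
Sum = 0.03629052.

0.03629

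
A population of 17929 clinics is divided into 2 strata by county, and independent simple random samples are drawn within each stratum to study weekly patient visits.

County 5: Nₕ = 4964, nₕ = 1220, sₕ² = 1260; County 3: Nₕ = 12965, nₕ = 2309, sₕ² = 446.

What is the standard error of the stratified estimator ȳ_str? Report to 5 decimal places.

Var(ȳ_str) = Σₕ Wₕ²(1 − fₕ)sₕ²/nₕ with Wₕ = Nₕ/N, N = 17929.
County 5: Wₕ = 0.27686988; term = 0.27686988²·(1 − 0.24576954)·1260/1220 = 0.059712629.
County 3: Wₕ = 0.72313012; term = 0.72313012²·(1 − 0.17809487)·446/2309 = 0.083016711.
Sum = 0.14272934.
SE = √(0.14272934) = 0.37780.

0.37780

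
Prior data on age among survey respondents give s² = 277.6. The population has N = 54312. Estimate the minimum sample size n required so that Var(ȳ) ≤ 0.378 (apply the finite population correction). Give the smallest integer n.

725

Without fpc, n₀ = s²/D = 277.6/0.378 = 734.3915.
With fpc, (1 − n/N)·s²/n ≤ D requires n ≥ n₀/(1 + n₀/N) = 734.3915/(1 + 734.3915/54312) = 724.5937.
Rounding up, n = 725.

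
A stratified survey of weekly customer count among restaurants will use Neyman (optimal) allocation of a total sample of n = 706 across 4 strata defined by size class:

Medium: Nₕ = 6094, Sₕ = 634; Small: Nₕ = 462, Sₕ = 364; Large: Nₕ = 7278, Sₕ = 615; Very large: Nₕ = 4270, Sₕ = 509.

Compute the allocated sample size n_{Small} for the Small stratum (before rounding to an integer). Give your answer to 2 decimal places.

11.12

Neyman allocation: nₕ = n·NₕSₕ / Σⱼ NⱼSⱼ.
Σ NⱼSⱼ = 6094·634 + 462·364 + 7278·615 + 4270·509 = 1.0681164 × 10^7.
n_{Small} = 706·462·364 / (1.0681164 × 10^7) = 11.12.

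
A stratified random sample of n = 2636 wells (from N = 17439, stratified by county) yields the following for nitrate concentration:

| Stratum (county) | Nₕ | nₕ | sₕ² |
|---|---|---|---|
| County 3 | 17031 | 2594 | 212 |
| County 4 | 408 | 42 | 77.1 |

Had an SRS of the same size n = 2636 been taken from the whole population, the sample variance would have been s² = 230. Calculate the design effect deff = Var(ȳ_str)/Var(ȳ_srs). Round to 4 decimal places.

0.9043

Var(ȳ_str) = Σ Wₕ²(1−fₕ)sₕ²/nₕ with Wₕ = Nₕ/17439:
  County 3: (17031/17439)²·(1−2594/17031)·212/2594 = 0.066075406
  County 4: (408/17439)²·(1−42/408)·77.1/42 = 9.0137017 × 10^-4
  → Var(ȳ_str) = 0.066976776.
Var(ȳ_srs) = (1 − 2636/17439)·230/2636 = 0.074064585.
deff = 0.066976776 / 0.074064585 = 0.9043.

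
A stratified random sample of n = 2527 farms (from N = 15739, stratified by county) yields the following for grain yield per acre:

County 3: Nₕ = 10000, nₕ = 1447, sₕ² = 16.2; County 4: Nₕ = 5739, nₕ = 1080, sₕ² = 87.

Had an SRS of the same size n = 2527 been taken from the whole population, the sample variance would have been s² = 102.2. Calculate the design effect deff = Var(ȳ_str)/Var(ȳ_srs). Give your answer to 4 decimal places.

Var(ȳ_str) = Σ Wₕ²(1−fₕ)sₕ²/nₕ with Wₕ = Nₕ/15739:
  County 3: (10000/15739)²·(1−1447/10000)·16.2/1447 = 0.0038655446
  County 4: (5739/15739)²·(1−1080/5739)·87/1080 = 0.0086950115
  → Var(ȳ_str) = 0.012560556.
Var(ȳ_srs) = (1 − 2527/15739)·102.2/2527 = 0.033949789.
deff = 0.012560556 / 0.033949789 = 0.3700.

0.3700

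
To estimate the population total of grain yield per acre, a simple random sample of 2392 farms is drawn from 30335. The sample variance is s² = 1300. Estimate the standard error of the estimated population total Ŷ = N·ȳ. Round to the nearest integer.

21463

Var(Ŷ) = N²·Var(ȳ) = N²·(1 − n/N)·s²/n.
f = 2392/30335 = 0.07885281; Var(ȳ) = 0.92114719·1300/2392 = 0.50062347.
Var(Ŷ) = 30335² · 0.50062347 = 4.6067984 × 10^8.
SE(Ŷ) = √(4.6067984 × 10^8) = 21463.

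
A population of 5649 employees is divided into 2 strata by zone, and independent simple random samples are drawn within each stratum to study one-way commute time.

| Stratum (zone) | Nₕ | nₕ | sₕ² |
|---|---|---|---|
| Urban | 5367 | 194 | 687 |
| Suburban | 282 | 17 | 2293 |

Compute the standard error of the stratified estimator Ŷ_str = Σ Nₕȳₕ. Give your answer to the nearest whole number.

Var(Ŷ_str) = Σₕ Nₕ²(1 − fₕ)sₕ²/nₕ.
Urban: 5367²·(1 − 194/5367)·687/194 = 9.8317105 × 10^7.
Suburban: 282²·(1 − 17/282)·2293/17 = 1.0079758 × 10^7.
Sum = 1.0839686 × 10^8.
SE = √(1.0839686 × 10^8) = 10411.

10411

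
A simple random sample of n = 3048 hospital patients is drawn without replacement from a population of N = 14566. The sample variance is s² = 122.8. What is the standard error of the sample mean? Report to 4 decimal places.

Under SRS without replacement, Var(ȳ) = (1 − f)·s²/n with f = n/N = 3048/14566 = 0.20925443.
Var(ȳ) = (1 − 0.20925443)·122.8/3048 = 0.79074557·0.040288714 = 0.031858122.
SE(ȳ) = √(0.031858122) = 0.1785.

0.1785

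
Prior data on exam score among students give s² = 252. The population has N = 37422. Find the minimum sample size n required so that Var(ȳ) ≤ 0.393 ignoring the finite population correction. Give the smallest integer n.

642

Without fpc, n₀ = s²/D = 252/0.393 = 641.2214.
Rounding up, n = 642.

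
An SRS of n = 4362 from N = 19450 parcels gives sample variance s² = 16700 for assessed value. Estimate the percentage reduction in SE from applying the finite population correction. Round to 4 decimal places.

11.9243

f = n/N = 4362/19450 = 0.22426735.
SE_no-fpc = √(s²/n) = 1.9566602; SE_fpc = √((1−f)s²/n) = 1.7233419.
Ratio = √(1−f) = 0.88075686. Reduction = 100·(1 − 0.88075686) = 11.9243%.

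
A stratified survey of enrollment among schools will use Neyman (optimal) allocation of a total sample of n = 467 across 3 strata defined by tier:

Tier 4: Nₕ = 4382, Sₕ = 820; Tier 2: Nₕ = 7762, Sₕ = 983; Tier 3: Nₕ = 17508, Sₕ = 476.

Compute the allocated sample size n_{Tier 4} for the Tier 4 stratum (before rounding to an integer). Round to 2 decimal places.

85.80

Neyman allocation: nₕ = n·NₕSₕ / Σⱼ NⱼSⱼ.
Σ NⱼSⱼ = 4382·820 + 7762·983 + 17508·476 = 1.9557094 × 10^7.
n_{Tier 4} = 467·4382·820 / (1.9557094 × 10^7) = 85.80.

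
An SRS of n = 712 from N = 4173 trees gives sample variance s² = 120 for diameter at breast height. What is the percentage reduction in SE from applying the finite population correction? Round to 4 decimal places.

f = n/N = 712/4173 = 0.17062066.
SE_no-fpc = √(s²/n) = 0.41053541; SE_fpc = √((1−f)s²/n) = 0.3738757.
Ratio = √(1−f) = 0.91070266. Reduction = 100·(1 − 0.91070266) = 8.9297%.

8.9297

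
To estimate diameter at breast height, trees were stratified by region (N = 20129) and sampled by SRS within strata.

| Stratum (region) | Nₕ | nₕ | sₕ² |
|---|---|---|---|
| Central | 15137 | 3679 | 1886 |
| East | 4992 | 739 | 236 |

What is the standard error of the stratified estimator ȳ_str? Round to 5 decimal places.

0.48598

Var(ȳ_str) = Σₕ Wₕ²(1 − fₕ)sₕ²/nₕ with Wₕ = Nₕ/N, N = 20129.
Central: Wₕ = 0.75199960; term = 0.75199960²·(1 − 0.24304684)·1886/3679 = 0.21944017.
East: Wₕ = 0.24800040; term = 0.24800040²·(1 − 0.14803686)·236/739 = 0.016733744.
Sum = 0.23617391.
SE = √(0.23617391) = 0.48598.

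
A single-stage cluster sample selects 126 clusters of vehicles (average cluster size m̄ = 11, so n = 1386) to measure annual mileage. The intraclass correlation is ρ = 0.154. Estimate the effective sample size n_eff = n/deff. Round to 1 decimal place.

deff = 1 + (11 − 1)·0.154 = 1 + 1.54 = 2.54.
n_eff = 1386 / 2.54 = 545.7.

545.7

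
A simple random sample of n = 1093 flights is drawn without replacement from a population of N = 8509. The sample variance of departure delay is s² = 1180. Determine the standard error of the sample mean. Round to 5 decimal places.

0.97001

Under SRS without replacement, Var(ȳ) = (1 − f)·s²/n with f = n/N = 1093/8509 = 0.12845223.
Var(ȳ) = (1 − 0.12845223)·1180/1093 = 0.87154777·1.0795974 = 0.94092074.
SE(ȳ) = √(0.94092074) = 0.97001.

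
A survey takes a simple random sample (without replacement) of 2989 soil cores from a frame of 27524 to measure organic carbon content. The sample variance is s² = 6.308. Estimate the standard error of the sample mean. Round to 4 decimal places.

0.0434

Under SRS without replacement, Var(ȳ) = (1 − f)·s²/n with f = n/N = 2989/27524 = 0.10859613.
Var(ȳ) = (1 − 0.10859613)·6.308/2989 = 0.89140387·0.0021104048 = 0.001881223.
SE(ȳ) = √(0.001881223) = 0.0434.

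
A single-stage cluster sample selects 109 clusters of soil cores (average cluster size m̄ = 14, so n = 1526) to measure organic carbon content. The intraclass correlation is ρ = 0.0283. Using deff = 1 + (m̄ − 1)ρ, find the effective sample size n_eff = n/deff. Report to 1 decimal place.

deff = 1 + (14 − 1)·0.0283 = 1 + 0.3679 = 1.3679.
n_eff = 1526 / 1.3679 = 1115.6.

1115.6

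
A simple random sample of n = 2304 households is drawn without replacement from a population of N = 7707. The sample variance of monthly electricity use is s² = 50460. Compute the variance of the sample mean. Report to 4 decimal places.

Under SRS without replacement, Var(ȳ) = (1 − f)·s²/n with f = n/N = 2304/7707 = 0.29894901.
Var(ȳ) = (1 − 0.29894901)·50460/2304 = 0.70105099·21.901042 = 15.353747.

15.3537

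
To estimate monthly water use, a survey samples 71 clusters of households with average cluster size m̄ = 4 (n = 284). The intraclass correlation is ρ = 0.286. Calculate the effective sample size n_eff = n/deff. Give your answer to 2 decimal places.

152.85

deff = 1 + (4 − 1)·0.286 = 1 + 0.858 = 1.858.
n_eff = 284 / 1.858 = 152.85.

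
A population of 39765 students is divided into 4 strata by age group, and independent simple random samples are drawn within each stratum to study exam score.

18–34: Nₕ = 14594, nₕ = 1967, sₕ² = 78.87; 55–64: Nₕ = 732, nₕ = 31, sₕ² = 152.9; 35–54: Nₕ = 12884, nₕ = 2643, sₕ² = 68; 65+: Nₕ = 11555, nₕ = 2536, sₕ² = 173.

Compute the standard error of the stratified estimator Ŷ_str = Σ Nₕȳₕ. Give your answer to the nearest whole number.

Var(Ŷ_str) = Σₕ Nₕ²(1 − fₕ)sₕ²/nₕ.
18–34: 14594²·(1 − 1967/14594)·78.87/1967 = 7.3889377 × 10^6.
55–64: 732²·(1 − 31/732)·152.9/31 = 2.5308994 × 10^6.
35–54: 12884²·(1 − 2643/12884)·68/2643 = 3.3947268 × 10^6.
65+: 11555²·(1 − 2536/11555)·173/2536 = 7.109273 × 10^6.
Sum = 2.0423837 × 10^7.
SE = √(2.0423837 × 10^7) = 4519.

4519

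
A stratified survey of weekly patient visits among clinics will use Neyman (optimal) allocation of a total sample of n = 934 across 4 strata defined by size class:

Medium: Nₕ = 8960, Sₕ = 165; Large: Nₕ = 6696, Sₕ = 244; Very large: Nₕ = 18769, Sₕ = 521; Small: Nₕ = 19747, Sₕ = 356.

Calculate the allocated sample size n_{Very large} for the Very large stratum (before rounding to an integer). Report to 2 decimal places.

Neyman allocation: nₕ = n·NₕSₕ / Σⱼ NⱼSⱼ.
Σ NⱼSⱼ = 8960·165 + 6696·244 + 18769·521 + 19747·356 = 1.9920805 × 10^7.
n_{Very large} = 934·18769·521 / (1.9920805 × 10^7) = 458.48.

458.48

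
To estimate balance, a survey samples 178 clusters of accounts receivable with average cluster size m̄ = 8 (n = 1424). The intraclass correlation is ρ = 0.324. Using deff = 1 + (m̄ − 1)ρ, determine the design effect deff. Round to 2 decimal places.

3.27

deff = 1 + (8 − 1)·0.324 = 1 + 2.268 = 3.268.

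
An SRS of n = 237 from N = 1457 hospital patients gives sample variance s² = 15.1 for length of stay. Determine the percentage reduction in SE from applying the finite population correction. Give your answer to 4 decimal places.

8.4939

f = n/N = 237/1457 = 0.16266301.
SE_no-fpc = √(s²/n) = 0.2524145; SE_fpc = √((1−f)s²/n) = 0.23097472.
Ratio = √(1−f) = 0.91506120. Reduction = 100·(1 − 0.91506120) = 8.4939%.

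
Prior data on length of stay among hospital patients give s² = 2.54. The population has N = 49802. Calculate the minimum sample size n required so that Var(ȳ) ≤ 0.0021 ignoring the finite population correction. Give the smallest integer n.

1210

Without fpc, n₀ = s²/D = 2.54/0.0021 = 1209.5238.
Rounding up, n = 1210.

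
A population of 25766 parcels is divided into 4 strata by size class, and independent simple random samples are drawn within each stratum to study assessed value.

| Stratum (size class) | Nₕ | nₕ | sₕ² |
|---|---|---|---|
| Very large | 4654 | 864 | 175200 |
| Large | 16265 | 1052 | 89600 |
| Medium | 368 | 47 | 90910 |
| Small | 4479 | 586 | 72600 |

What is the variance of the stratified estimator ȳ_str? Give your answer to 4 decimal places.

Var(ȳ_str) = Σₕ Wₕ²(1 − fₕ)sₕ²/nₕ with Wₕ = Nₕ/N, N = 25766.
Very large: Wₕ = 0.18062563; term = 0.18062563²·(1 − 0.18564676)·175200/864 = 5.3875578.
Large: Wₕ = 0.63125825; term = 0.63125825²·(1 − 0.06467876)·89600/1052 = 31.744405.
Medium: Wₕ = 0.01428239; term = 0.01428239²·(1 − 0.12771739)·90910/47 = 0.34416971.
Small: Wₕ = 0.17383373; term = 0.17383373²·(1 − 0.13083278)·72600/586 = 3.2539469.
Sum = 40.730079.

40.7301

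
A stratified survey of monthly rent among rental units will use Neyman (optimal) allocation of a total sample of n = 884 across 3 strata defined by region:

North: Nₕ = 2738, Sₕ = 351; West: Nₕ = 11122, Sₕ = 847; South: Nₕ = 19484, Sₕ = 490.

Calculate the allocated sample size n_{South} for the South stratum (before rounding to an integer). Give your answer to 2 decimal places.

423.50

Neyman allocation: nₕ = n·NₕSₕ / Σⱼ NⱼSⱼ.
Σ NⱼSⱼ = 2738·351 + 11122·847 + 19484·490 = 1.9928532 × 10^7.
n_{South} = 884·19484·490 / (1.9928532 × 10^7) = 423.50.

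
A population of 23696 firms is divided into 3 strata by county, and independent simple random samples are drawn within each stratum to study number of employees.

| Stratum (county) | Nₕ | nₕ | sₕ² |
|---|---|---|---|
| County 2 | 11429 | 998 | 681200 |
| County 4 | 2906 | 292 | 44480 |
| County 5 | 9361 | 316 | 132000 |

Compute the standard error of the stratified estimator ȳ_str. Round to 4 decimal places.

14.4903

Var(ȳ_str) = Σₕ Wₕ²(1 − fₕ)sₕ²/nₕ with Wₕ = Nₕ/N, N = 23696.
County 2: Wₕ = 0.48231769; term = 0.48231769²·(1 − 0.08732173)·681200/998 = 144.91996.
County 4: Wₕ = 0.12263673; term = 0.12263673²·(1 − 0.10048176)·44480/292 = 2.0607867.
County 5: Wₕ = 0.39504558; term = 0.39504558²·(1 − 0.03375708)·132000/316 = 62.989416.
Sum = 209.97016.
SE = √(209.97016) = 14.4903.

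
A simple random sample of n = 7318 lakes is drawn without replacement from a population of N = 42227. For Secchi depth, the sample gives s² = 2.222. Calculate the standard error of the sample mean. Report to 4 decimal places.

0.0158

Under SRS without replacement, Var(ȳ) = (1 − f)·s²/n with f = n/N = 7318/42227 = 0.17330144.
Var(ȳ) = (1 − 0.17330144)·2.222/7318 = 0.82669856·3.0363487 × 10^-4 = 2.5101451 × 10^-4.
SE(ȳ) = √(2.5101451 × 10^-4) = 0.0158.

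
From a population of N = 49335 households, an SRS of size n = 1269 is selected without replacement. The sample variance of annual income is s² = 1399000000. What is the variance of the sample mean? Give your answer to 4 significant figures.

Under SRS without replacement, Var(ȳ) = (1 − f)·s²/n with f = n/N = 1269/49335 = 0.02572210.
Var(ȳ) = (1 − 0.02572210)·1399000000/1269 = 0.97427790·1.1024429 × 10^6 = 1.0740857 × 10^6.

1.074 × 10^6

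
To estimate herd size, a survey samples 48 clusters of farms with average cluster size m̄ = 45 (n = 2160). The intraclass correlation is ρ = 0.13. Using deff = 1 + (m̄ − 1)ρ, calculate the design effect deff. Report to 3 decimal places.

deff = 1 + (45 − 1)·0.13 = 1 + 5.72 = 6.72.

6.720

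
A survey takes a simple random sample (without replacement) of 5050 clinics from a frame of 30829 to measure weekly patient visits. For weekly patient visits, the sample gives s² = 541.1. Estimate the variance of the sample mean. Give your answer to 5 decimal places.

Under SRS without replacement, Var(ȳ) = (1 − f)·s²/n with f = n/N = 5050/30829 = 0.16380681.
Var(ȳ) = (1 − 0.16380681)·541.1/5050 = 0.83619319·0.10714851 = 0.089596859.

0.08960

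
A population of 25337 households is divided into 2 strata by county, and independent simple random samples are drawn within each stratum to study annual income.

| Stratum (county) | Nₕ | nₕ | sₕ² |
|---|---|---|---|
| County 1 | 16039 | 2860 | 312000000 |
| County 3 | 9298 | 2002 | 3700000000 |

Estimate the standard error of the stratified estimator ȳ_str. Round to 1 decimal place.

Var(ȳ_str) = Σₕ Wₕ²(1 − fₕ)sₕ²/nₕ with Wₕ = Nₕ/N, N = 25337.
County 1: Wₕ = 0.63302680; term = 0.63302680²·(1 − 0.17831536)·312000000/2860 = 35920.132.
County 3: Wₕ = 0.36697320; term = 0.36697320²·(1 − 0.21531512)·3700000000/2002 = 195299.73.
Sum = 231219.86.
SE = √(231219.86) = 480.9.

480.9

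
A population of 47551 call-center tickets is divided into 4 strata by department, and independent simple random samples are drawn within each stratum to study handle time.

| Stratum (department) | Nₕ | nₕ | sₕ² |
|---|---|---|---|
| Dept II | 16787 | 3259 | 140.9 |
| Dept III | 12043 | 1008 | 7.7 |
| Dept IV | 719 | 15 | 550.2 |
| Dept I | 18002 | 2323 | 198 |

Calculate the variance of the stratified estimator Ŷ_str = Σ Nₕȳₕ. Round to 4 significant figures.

Var(Ŷ_str) = Σₕ Nₕ²(1 − fₕ)sₕ²/nₕ.
Dept II: 16787²·(1 − 3259/16787)·140.9/3259 = 9.8182326 × 10^6.
Dept III: 12043²·(1 − 1008/12043)·7.7/1008 = 1.0151664 × 10^6.
Dept IV: 719²·(1 − 15/719)·550.2/15 = 1.8566536 × 10^7.
Dept I: 18002²·(1 − 2323/18002)·198/2323 = 2.4057755 × 10^7.
Sum = 5.345769 × 10^7.

5.346 × 10^7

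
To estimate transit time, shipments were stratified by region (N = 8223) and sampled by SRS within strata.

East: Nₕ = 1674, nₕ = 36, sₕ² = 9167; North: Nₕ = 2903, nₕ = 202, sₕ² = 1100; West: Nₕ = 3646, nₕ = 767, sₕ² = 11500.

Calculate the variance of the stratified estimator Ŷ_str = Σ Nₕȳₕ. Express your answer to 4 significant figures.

8.983 × 10^8

Var(Ŷ_str) = Σₕ Nₕ²(1 − fₕ)sₕ²/nₕ.
East: 1674²·(1 − 36/1674)·9167/36 = 6.9822289 × 10^8.
North: 2903²·(1 − 202/2903)·1100/202 = 4.2698531 × 10^7.
West: 3646²·(1 − 767/3646)·11500/767 = 1.5738408 × 10^8.
Sum = 8.983055 × 10^8.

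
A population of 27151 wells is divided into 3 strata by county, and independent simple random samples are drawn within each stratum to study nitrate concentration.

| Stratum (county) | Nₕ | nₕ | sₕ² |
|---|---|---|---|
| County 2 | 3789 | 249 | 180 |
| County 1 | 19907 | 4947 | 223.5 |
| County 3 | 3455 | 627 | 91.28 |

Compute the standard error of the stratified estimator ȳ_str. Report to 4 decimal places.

0.1826

Var(ȳ_str) = Σₕ Wₕ²(1 − fₕ)sₕ²/nₕ with Wₕ = Nₕ/N, N = 27151.
County 2: Wₕ = 0.13955287; term = 0.13955287²·(1 − 0.06571655)·180/249 = 0.013153138.
County 1: Wₕ = 0.73319583; term = 0.73319583²·(1 − 0.24850555)·223.5/4947 = 0.018251618.
County 3: Wₕ = 0.12725130; term = 0.12725130²·(1 − 0.18147612)·91.28/627 = 0.0019295849.
Sum = 0.033334341.
SE = √(0.033334341) = 0.1826.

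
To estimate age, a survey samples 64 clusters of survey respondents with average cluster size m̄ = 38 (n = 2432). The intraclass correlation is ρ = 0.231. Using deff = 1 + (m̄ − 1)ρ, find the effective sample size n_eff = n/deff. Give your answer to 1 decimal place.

254.7

deff = 1 + (38 − 1)·0.231 = 1 + 8.547 = 9.547.
n_eff = 2432 / 9.547 = 254.7.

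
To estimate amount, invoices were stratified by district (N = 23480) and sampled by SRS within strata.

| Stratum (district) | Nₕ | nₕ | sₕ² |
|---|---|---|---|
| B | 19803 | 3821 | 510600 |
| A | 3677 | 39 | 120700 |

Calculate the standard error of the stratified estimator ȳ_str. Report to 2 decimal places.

12.32

Var(ȳ_str) = Σₕ Wₕ²(1 − fₕ)sₕ²/nₕ with Wₕ = Nₕ/N, N = 23480.
B: Wₕ = 0.84339864; term = 0.84339864²·(1 − 0.19295056)·510600/3821 = 76.71313.
A: Wₕ = 0.15660136; term = 0.15660136²·(1 − 0.01060647)·120700/39 = 75.093579.
Sum = 151.80671.
SE = √(151.80671) = 12.32.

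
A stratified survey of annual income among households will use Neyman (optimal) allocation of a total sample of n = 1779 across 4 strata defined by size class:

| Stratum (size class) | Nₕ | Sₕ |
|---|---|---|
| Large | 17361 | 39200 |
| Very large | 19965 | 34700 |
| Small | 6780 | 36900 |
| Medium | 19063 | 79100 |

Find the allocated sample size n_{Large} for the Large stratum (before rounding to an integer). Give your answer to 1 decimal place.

Neyman allocation: nₕ = n·NₕSₕ / Σⱼ NⱼSⱼ.
Σ NⱼSⱼ = 17361·39200 + 19965·34700 + 6780·36900 + 19063·79100 = 3.131402 × 10^9.
n_{Large} = 1779·17361·39200 / (3.131402 × 10^9) = 386.6.

386.6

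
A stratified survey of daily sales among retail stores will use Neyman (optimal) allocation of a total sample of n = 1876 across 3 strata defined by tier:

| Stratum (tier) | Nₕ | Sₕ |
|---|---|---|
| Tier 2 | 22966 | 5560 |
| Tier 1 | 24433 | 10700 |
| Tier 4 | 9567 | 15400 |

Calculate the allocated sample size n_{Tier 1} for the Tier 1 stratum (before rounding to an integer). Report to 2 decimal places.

914.24

Neyman allocation: nₕ = n·NₕSₕ / Σⱼ NⱼSⱼ.
Σ NⱼSⱼ = 22966·5560 + 24433·10700 + 9567·15400 = 5.3645586 × 10^8.
n_{Tier 1} = 1876·24433·10700 / (5.3645586 × 10^8) = 914.24.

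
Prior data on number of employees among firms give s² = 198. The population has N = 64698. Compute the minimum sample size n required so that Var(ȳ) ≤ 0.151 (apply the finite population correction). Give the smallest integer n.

1286

Without fpc, n₀ = s²/D = 198/0.151 = 1311.2583.
With fpc, (1 − n/N)·s²/n ≤ D requires n ≥ n₀/(1 + n₀/N) = 1311.2583/(1 + 1311.2583/64698) = 1285.2105.
Rounding up, n = 1286.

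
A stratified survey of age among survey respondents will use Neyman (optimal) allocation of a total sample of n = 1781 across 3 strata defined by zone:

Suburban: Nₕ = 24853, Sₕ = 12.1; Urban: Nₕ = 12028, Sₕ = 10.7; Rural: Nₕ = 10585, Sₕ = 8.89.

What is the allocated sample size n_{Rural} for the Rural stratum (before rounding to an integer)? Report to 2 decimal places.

Neyman allocation: nₕ = n·NₕSₕ / Σⱼ NⱼSⱼ.
Σ NⱼSⱼ = 24853·12.1 + 12028·10.7 + 10585·8.89 = 523521.55.
n_{Rural} = 1781·10585·8.89 / 523521.55 = 320.13.

320.13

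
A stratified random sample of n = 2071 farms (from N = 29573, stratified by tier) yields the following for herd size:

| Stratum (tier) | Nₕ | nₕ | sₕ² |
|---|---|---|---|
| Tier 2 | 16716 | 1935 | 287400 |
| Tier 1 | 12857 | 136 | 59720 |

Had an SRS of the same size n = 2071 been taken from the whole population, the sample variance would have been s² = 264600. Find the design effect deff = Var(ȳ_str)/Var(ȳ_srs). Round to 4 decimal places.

1.0443

Var(ȳ_str) = Σ Wₕ²(1−fₕ)sₕ²/nₕ with Wₕ = Nₕ/29573:
  Tier 2: (16716/29573)²·(1−1935/16716)·287400/1935 = 41.96152
  Tier 1: (12857/29573)²·(1−136/12857)·59720/136 = 82.120393
  → Var(ȳ_str) = 124.08191.
Var(ȳ_srs) = (1 − 2071/29573)·264600/2071 = 118.81701.
deff = 124.08191 / 118.81701 = 1.0443.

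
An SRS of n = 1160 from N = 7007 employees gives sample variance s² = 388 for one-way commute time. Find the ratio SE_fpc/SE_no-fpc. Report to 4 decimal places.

f = n/N = 1160/7007 = 0.16554874.
SE_no-fpc = √(s²/n) = 0.57834484; SE_fpc = √((1−f)s²/n) = 0.52830821.
Ratio = √(1−f) = 0.91348304.

0.9135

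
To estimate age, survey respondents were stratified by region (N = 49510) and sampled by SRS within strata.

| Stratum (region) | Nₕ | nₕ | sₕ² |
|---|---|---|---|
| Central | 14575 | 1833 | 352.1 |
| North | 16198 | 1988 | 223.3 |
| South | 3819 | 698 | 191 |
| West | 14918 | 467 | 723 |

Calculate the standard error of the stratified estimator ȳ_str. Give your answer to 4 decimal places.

Var(ȳ_str) = Σₕ Wₕ²(1 − fₕ)sₕ²/nₕ with Wₕ = Nₕ/N, N = 49510.
Central: Wₕ = 0.29438497; term = 0.29438497²·(1 − 0.12576329)·352.1/1833 = 0.01455338.
North: Wₕ = 0.32716623; term = 0.32716623²·(1 − 0.12273120)·223.3/1988 = 0.010547316.
South: Wₕ = 0.07713593; term = 0.07713593²·(1 − 0.18277036)·191/698 = 0.0013305632.
West: Wₕ = 0.30131287; term = 0.30131287²·(1 − 0.03130446)·723/467 = 0.13615828.
Sum = 0.16258954.
SE = √(0.16258954) = 0.4032.

0.4032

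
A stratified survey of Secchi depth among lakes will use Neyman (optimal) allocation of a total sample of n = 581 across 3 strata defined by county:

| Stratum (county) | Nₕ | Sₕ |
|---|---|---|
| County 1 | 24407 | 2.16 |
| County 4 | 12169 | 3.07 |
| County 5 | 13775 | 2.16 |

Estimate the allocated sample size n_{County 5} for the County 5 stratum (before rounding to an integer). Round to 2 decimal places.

144.26

Neyman allocation: nₕ = n·NₕSₕ / Σⱼ NⱼSⱼ.
Σ NⱼSⱼ = 24407·2.16 + 12169·3.07 + 13775·2.16 = 119831.95.
n_{County 5} = 581·13775·2.16 / 119831.95 = 144.26.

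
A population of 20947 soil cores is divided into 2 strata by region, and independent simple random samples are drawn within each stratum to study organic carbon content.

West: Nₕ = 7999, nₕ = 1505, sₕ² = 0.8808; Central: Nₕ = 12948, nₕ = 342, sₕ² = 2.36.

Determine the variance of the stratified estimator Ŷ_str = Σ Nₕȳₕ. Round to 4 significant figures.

Var(Ŷ_str) = Σₕ Nₕ²(1 − fₕ)sₕ²/nₕ.
West: 7999²·(1 − 1505/7999)·0.8808/1505 = 30401.064.
Central: 12948²·(1 − 342/12948)·2.36/342 = 1.1263306 × 10^6.
Sum = 1.1567317 × 10^6.

1.157 × 10^6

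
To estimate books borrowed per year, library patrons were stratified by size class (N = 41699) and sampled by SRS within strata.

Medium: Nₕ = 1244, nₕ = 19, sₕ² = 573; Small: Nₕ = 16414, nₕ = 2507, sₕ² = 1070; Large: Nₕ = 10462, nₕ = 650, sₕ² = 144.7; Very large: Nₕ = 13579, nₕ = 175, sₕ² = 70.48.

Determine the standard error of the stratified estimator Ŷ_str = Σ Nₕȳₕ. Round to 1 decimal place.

Var(Ŷ_str) = Σₕ Nₕ²(1 − fₕ)sₕ²/nₕ.
Medium: 1244²·(1 − 19/1244)·573/19 = 4.5957616 × 10^7.
Small: 16414²·(1 − 2507/16414)·1070/2507 = 9.7426551 × 10^7.
Large: 10462²·(1 − 650/10462)·144.7/650 = 2.2852169 × 10^7.
Very large: 13579²·(1 − 175/13579)·70.48/175 = 7.3304402 × 10^7.
Sum = 2.3954074 × 10^8.
SE = √(2.3954074 × 10^8) = 15477.1.

15477.1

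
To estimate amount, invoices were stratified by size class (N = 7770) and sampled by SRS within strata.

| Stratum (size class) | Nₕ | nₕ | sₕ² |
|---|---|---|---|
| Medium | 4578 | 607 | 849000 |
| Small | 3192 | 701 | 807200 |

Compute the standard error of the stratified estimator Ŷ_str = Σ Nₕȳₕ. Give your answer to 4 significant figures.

186000

Var(Ŷ_str) = Σₕ Nₕ²(1 − fₕ)sₕ²/nₕ.
Medium: 4578²·(1 − 607/4578)·849000/607 = 2.5426974 × 10^10.
Small: 3192²·(1 − 701/3192)·807200/701 = 9.1558727 × 10^9.
Sum = 3.4582847 × 10^10.
SE = √(3.4582847 × 10^10) = 186000.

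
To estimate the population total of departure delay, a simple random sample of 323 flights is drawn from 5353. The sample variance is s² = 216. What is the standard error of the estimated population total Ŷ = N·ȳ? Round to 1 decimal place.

Var(Ŷ) = N²·Var(ȳ) = N²·(1 − n/N)·s²/n.
f = 323/5353 = 0.06034000; Var(ȳ) = 0.93966000·216/323 = 0.62837945.
Var(Ŷ) = 5353² · 0.62837945 = 1.8005967 × 10^7.
SE(Ŷ) = √(1.8005967 × 10^7) = 4243.3.

4243.3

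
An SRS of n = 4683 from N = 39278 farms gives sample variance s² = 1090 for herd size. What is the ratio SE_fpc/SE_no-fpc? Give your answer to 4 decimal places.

0.9385

f = n/N = 4683/39278 = 0.11922705.
SE_no-fpc = √(s²/n) = 0.48244873; SE_fpc = √((1−f)s²/n) = 0.45277575.
Ratio = √(1−f) = 0.93849505.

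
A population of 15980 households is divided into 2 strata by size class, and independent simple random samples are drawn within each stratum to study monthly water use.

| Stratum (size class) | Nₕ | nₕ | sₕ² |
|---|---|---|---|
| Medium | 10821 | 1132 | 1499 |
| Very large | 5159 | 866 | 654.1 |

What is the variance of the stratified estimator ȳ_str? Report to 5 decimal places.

0.60919

Var(ȳ_str) = Σₕ Wₕ²(1 − fₕ)sₕ²/nₕ with Wₕ = Nₕ/N, N = 15980.
Medium: Wₕ = 0.67715895; term = 0.67715895²·(1 − 0.10461140)·1499/1132 = 0.54368582.
Very large: Wₕ = 0.32284105; term = 0.32284105²·(1 − 0.16786199)·654.1/866 = 0.065508721.
Sum = 0.60919454.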